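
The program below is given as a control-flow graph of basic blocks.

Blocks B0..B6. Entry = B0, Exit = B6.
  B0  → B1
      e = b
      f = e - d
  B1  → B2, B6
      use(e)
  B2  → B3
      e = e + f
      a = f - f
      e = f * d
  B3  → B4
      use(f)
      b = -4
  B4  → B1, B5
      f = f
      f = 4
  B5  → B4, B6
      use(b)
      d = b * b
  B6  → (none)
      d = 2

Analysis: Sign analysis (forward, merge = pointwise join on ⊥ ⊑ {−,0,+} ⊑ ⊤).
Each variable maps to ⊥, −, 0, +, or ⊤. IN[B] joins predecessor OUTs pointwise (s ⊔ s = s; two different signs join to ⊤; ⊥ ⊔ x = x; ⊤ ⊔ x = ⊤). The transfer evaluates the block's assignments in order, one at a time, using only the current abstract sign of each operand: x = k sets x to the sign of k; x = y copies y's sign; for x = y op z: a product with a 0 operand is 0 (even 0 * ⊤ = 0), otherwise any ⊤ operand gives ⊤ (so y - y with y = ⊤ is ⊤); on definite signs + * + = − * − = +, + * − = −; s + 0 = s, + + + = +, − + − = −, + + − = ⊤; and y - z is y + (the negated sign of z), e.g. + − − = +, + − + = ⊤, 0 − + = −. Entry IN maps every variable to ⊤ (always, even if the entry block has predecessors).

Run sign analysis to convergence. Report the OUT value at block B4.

Answer: {a: ⊤, b: -, c: ⊤, d: ⊤, e: ⊤, f: +}

Trace:
Per-block solution:
  B0: | IN=(all ⊤) | OUT=(all ⊤)
  B1: | IN=(all ⊤) | OUT=(all ⊤)
  B2: | IN=(all ⊤) | OUT=(all ⊤)
  B3: | IN=(all ⊤) | OUT={b:-; rest ⊤}
  B4: | IN={b:-; rest ⊤} | OUT={b:-, f:+; rest ⊤}
  B5: | IN={b:-, f:+; rest ⊤} | OUT={b:-, d:+, f:+; rest ⊤}
  B6: | IN=(all ⊤) | OUT={d:+; rest ⊤}

Merge at B4: IN[B4] = OUT[B3] ⊔ OUT[B5] = {a: ⊤, b: -, c: ⊤, d: ⊤, e: ⊤, f: ⊤}
Applying B4's transfer function to that IN value gives OUT[B4] (row B4 above).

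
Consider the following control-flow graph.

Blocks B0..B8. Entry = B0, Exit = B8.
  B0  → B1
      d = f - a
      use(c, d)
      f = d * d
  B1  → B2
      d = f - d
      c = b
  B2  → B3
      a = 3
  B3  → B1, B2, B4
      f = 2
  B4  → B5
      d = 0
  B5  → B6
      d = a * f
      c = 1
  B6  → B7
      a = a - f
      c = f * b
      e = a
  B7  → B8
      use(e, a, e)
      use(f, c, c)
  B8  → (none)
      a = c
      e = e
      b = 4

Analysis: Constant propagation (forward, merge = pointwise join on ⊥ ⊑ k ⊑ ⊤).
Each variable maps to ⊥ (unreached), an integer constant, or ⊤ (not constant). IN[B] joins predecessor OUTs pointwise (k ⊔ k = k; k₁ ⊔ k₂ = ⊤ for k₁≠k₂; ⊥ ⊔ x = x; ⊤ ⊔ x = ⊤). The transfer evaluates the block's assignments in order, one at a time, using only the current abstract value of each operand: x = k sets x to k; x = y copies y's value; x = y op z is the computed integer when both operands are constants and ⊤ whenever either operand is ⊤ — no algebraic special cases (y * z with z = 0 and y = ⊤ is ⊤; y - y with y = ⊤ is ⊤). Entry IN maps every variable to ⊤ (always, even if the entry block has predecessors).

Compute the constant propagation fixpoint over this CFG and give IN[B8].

Answer: {a: 1, b: ⊤, c: ⊤, d: 6, e: 1, f: 2}

Trace:
Converged values:
  B0:  IN=(all ⊤)  OUT=(all ⊤)
  B1:  IN=(all ⊤)  OUT=(all ⊤)
  B2:  IN=(all ⊤)  OUT={a:3; rest ⊤}
  B3:  IN={a:3; rest ⊤}  OUT={a:3, f:2; rest ⊤}
  B4:  IN={a:3, f:2; rest ⊤}  OUT={a:3, d:0, f:2; rest ⊤}
  B5:  IN={a:3, d:0, f:2; rest ⊤}  OUT={a:3, c:1, d:6, f:2; rest ⊤}
  B6:  IN={a:3, c:1, d:6, f:2; rest ⊤}  OUT={a:1, d:6, e:1, f:2; rest ⊤}
  B7:  IN={a:1, d:6, e:1, f:2; rest ⊤}  OUT={a:1, d:6, e:1, f:2; rest ⊤}
  B8:  IN={a:1, d:6, e:1, f:2; rest ⊤}  OUT={b:4, d:6, e:1, f:2; rest ⊤}

Merge at B8: IN[B8] = OUT[B7] = {a: 1, b: ⊤, c: ⊤, d: 6, e: 1, f: 2}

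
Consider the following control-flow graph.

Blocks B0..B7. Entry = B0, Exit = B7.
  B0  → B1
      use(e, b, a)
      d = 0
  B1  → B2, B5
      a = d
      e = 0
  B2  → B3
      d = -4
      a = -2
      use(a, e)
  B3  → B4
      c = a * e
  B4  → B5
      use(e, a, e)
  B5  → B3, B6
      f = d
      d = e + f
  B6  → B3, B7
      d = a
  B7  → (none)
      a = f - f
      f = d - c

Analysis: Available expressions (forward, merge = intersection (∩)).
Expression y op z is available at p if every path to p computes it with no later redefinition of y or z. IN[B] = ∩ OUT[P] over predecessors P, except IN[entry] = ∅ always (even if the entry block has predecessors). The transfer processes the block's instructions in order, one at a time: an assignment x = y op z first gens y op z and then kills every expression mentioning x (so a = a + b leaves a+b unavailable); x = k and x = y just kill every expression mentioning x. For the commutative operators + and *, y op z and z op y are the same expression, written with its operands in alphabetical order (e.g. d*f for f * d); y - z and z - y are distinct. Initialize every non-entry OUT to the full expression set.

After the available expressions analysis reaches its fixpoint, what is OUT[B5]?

Converged values:
  B0:  IN={}  OUT={}
  B1:  IN={}  OUT={}
  B2:  IN={}  OUT={}
  B3:  IN={}  OUT={a*e}
  B4:  IN={a*e}  OUT={a*e}
  B5:  IN={}  OUT={e+f}
  B6:  IN={e+f}  OUT={e+f}
  B7:  IN={e+f}  OUT={d-c}

Merge at B5: IN[B5] = OUT[B1] ∩ OUT[B4] = {}
Applying B5's transfer function to that IN value gives OUT[B5] (row B5 above).

Answer: {e+f}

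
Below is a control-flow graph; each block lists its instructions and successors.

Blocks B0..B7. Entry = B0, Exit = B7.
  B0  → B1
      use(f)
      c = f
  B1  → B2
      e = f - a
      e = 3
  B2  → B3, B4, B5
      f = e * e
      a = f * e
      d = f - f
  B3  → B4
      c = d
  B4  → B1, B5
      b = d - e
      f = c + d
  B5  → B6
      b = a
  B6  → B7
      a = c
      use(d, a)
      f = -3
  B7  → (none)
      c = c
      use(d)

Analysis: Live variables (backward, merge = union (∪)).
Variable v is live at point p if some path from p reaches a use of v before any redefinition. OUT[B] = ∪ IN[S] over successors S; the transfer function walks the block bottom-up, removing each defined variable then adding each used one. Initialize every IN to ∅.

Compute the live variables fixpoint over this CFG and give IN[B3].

Fixpoint table:
  B0: | IN={a, f} | OUT={a, c, f}
  B1: | IN={a, c, f} | OUT={c, e}
  B2: | IN={c, e} | OUT={a, c, d, e}
  B3: | IN={a, d, e} | OUT={a, c, d, e}
  B4: | IN={a, c, d, e} | OUT={a, c, d, f}
  B5: | IN={a, c, d} | OUT={c, d}
  B6: | IN={c, d} | OUT={c, d}
  B7: | IN={c, d} | OUT={}

Merge at B3: OUT[B3] = IN[B4] = {a, c, d, e}
Applying B3's transfer function to that OUT value gives IN[B3] (row B3 above).

Answer: {a, d, e}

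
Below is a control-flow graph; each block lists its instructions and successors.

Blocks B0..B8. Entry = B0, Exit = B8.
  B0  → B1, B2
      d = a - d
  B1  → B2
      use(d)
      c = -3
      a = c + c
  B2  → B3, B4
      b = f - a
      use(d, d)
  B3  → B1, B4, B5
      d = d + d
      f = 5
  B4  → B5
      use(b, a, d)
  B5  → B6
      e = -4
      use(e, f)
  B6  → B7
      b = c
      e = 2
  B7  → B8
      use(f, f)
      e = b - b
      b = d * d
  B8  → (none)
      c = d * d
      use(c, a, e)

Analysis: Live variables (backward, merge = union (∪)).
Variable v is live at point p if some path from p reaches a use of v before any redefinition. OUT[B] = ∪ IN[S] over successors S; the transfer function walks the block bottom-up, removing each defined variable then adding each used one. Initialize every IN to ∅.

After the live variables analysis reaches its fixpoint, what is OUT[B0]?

Answer: {a, c, d, f}

Working:
Per-block solution:
  B0:  IN={a, c, d, f}  OUT={a, c, d, f}
  B1:  IN={d, f}  OUT={a, c, d, f}
  B2:  IN={a, c, d, f}  OUT={a, b, c, d, f}
  B3:  IN={a, b, c, d}  OUT={a, b, c, d, f}
  B4:  IN={a, b, c, d, f}  OUT={a, c, d, f}
  B5:  IN={a, c, d, f}  OUT={a, c, d, f}
  B6:  IN={a, c, d, f}  OUT={a, b, d, f}
  B7:  IN={a, b, d, f}  OUT={a, d, e}
  B8:  IN={a, d, e}  OUT={}

Merge at B0: OUT[B0] = IN[B1] ⊔ IN[B2] = {a, c, d, f}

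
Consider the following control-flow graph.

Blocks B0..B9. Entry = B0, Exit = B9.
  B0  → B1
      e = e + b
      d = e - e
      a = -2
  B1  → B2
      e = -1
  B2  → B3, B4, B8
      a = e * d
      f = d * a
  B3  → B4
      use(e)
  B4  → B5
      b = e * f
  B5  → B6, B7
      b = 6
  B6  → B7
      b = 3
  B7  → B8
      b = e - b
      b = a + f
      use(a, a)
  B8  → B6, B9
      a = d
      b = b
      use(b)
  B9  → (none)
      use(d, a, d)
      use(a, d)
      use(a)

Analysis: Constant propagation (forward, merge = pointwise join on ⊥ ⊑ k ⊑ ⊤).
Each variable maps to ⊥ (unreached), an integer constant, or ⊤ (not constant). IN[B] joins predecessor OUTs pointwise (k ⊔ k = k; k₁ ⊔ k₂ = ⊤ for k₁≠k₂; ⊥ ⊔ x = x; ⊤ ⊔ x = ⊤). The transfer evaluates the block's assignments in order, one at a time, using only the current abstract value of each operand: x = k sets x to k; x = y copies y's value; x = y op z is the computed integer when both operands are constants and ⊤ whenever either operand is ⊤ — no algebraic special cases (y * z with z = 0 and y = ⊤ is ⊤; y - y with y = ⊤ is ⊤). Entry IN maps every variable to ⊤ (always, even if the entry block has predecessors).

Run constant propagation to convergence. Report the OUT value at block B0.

Answer: {a: -2, b: ⊤, c: ⊤, d: ⊤, e: ⊤, f: ⊤}

Derivation:
Per-block solution:
  B0:   IN=(all ⊤)   OUT={a:-2; rest ⊤}
  B1:   IN={a:-2; rest ⊤}   OUT={a:-2, e:-1; rest ⊤}
  B2:   IN={a:-2, e:-1; rest ⊤}   OUT={e:-1; rest ⊤}
  B3:   IN={e:-1; rest ⊤}   OUT={e:-1; rest ⊤}
  B4:   IN={e:-1; rest ⊤}   OUT={e:-1; rest ⊤}
  B5:   IN={e:-1; rest ⊤}   OUT={b:6, e:-1; rest ⊤}
  B6:   IN={e:-1; rest ⊤}   OUT={b:3, e:-1; rest ⊤}
  B7:   IN={e:-1; rest ⊤}   OUT={e:-1; rest ⊤}
  B8:   IN={e:-1; rest ⊤}   OUT={e:-1; rest ⊤}
  B9:   IN={e:-1; rest ⊤}   OUT={e:-1; rest ⊤}

B0 is the boundary node: IN[B0] = {a: ⊤, b: ⊤, c: ⊤, d: ⊤, e: ⊤, f: ⊤}
Applying B0's transfer function to that IN value gives OUT[B0] (row B0 above).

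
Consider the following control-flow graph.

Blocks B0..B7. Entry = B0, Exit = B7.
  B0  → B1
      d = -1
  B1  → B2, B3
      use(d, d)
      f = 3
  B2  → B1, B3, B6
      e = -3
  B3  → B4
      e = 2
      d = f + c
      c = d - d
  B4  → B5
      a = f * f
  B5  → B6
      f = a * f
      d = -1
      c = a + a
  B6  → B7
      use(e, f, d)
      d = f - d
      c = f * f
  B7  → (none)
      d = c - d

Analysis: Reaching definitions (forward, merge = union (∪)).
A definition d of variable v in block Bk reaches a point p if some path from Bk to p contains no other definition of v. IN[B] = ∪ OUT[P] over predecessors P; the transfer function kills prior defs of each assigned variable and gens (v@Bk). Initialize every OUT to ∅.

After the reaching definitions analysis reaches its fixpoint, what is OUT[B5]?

Converged values:
  B0: | IN={} | OUT={d@B0}
  B1: | IN={d@B0, e@B2, f@B1} | OUT={d@B0, e@B2, f@B1}
  B2: | IN={d@B0, e@B2, f@B1} | OUT={d@B0, e@B2, f@B1}
  B3: | IN={d@B0, e@B2, f@B1} | OUT={c@B3, d@B3, e@B3, f@B1}
  B4: | IN={c@B3, d@B3, e@B3, f@B1} | OUT={a@B4, c@B3, d@B3, e@B3, f@B1}
  B5: | IN={a@B4, c@B3, d@B3, e@B3, f@B1} | OUT={a@B4, c@B5, d@B5, e@B3, f@B5}
  B6: | IN={a@B4, c@B5, d@B0, d@B5, e@B2, e@B3, f@B1, f@B5} | OUT={a@B4, c@B6, d@B6, e@B2, e@B3, f@B1, f@B5}
  B7: | IN={a@B4, c@B6, d@B6, e@B2, e@B3, f@B1, f@B5} | OUT={a@B4, c@B6, d@B7, e@B2, e@B3, f@B1, f@B5}

Merge at B5: IN[B5] = OUT[B4] = {a@B4, c@B3, d@B3, e@B3, f@B1}
Applying B5's transfer function to that IN value gives OUT[B5] (row B5 above).

Answer: {a@B4, c@B5, d@B5, e@B3, f@B5}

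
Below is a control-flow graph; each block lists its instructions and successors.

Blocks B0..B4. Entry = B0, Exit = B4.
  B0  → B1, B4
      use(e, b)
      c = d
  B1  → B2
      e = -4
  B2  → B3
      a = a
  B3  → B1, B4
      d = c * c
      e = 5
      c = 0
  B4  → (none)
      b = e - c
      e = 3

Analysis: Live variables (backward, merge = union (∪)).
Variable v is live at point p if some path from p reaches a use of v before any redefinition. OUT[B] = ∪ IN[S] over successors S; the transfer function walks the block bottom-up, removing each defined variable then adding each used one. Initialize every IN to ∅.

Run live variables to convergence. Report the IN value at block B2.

Converged values:
  B0:   IN={a, b, d, e}   OUT={a, c, e}
  B1:   IN={a, c}   OUT={a, c}
  B2:   IN={a, c}   OUT={a, c}
  B3:   IN={a, c}   OUT={a, c, e}
  B4:   IN={c, e}   OUT={}

Merge at B2: OUT[B2] = IN[B3] = {a, c}
Applying B2's transfer function to that OUT value gives IN[B2] (row B2 above).

Answer: {a, c}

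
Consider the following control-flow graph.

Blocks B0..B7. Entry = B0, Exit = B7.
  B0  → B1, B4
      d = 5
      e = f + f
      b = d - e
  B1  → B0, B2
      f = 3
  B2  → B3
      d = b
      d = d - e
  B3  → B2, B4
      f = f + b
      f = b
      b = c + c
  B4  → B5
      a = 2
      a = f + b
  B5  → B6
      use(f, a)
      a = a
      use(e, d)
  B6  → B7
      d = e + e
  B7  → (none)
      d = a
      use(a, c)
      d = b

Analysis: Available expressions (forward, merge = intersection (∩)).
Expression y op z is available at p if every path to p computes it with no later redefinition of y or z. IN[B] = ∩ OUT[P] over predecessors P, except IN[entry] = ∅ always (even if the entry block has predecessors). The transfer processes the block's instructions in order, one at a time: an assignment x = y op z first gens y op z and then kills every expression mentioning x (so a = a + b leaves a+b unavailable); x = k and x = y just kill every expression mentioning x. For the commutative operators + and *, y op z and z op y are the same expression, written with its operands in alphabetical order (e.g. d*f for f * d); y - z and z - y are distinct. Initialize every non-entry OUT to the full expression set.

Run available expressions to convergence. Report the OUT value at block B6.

Converged values:
  B0: | IN={} | OUT={d-e, f+f}
  B1: | IN={d-e, f+f} | OUT={d-e}
  B2: | IN={} | OUT={}
  B3: | IN={} | OUT={c+c}
  B4: | IN={} | OUT={b+f}
  B5: | IN={b+f} | OUT={b+f}
  B6: | IN={b+f} | OUT={b+f, e+e}
  B7: | IN={b+f, e+e} | OUT={b+f, e+e}

Merge at B6: IN[B6] = OUT[B5] = {b+f}
Applying B6's transfer function to that IN value gives OUT[B6] (row B6 above).

Answer: {b+f, e+e}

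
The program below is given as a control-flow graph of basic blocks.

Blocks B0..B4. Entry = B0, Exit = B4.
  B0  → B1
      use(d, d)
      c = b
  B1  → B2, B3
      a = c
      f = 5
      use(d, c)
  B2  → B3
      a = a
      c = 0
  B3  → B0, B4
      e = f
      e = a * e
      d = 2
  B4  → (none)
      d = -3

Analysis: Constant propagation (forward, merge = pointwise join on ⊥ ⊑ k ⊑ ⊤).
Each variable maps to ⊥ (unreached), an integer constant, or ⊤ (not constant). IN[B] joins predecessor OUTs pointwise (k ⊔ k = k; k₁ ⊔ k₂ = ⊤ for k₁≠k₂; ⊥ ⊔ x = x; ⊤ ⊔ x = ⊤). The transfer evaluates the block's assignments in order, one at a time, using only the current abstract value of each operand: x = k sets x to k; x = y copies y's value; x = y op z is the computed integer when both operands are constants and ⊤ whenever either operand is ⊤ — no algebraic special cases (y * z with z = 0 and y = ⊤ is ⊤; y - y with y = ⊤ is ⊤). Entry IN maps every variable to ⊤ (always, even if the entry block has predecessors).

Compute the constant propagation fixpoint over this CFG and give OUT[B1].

Per-block solution:
  B0:   IN=(all ⊤)   OUT=(all ⊤)
  B1:   IN=(all ⊤)   OUT={f:5; rest ⊤}
  B2:   IN={f:5; rest ⊤}   OUT={c:0, f:5; rest ⊤}
  B3:   IN={f:5; rest ⊤}   OUT={d:2, f:5; rest ⊤}
  B4:   IN={d:2, f:5; rest ⊤}   OUT={d:-3, f:5; rest ⊤}

Merge at B1: IN[B1] = OUT[B0] = {a: ⊤, b: ⊤, c: ⊤, d: ⊤, e: ⊤, f: ⊤}
Applying B1's transfer function to that IN value gives OUT[B1] (row B1 above).

Answer: {a: ⊤, b: ⊤, c: ⊤, d: ⊤, e: ⊤, f: 5}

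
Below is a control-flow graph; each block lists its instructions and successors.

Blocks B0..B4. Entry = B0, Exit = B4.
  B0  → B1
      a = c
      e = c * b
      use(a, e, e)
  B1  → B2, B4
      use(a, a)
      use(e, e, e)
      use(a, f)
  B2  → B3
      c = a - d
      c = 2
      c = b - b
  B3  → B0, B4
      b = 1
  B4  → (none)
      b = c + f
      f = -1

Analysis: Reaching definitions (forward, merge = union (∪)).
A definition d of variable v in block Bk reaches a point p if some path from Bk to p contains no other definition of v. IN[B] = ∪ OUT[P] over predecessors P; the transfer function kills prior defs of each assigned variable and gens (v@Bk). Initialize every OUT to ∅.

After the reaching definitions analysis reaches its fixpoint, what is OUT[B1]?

Answer: {a@B0, b@B3, c@B2, e@B0}

Working:
Fixpoint table:
  B0:   IN={a@B0, b@B3, c@B2, e@B0}   OUT={a@B0, b@B3, c@B2, e@B0}
  B1:   IN={a@B0, b@B3, c@B2, e@B0}   OUT={a@B0, b@B3, c@B2, e@B0}
  B2:   IN={a@B0, b@B3, c@B2, e@B0}   OUT={a@B0, b@B3, c@B2, e@B0}
  B3:   IN={a@B0, b@B3, c@B2, e@B0}   OUT={a@B0, b@B3, c@B2, e@B0}
  B4:   IN={a@B0, b@B3, c@B2, e@B0}   OUT={a@B0, b@B4, c@B2, e@B0, f@B4}

Merge at B1: IN[B1] = OUT[B0] = {a@B0, b@B3, c@B2, e@B0}
Applying B1's transfer function to that IN value gives OUT[B1] (row B1 above).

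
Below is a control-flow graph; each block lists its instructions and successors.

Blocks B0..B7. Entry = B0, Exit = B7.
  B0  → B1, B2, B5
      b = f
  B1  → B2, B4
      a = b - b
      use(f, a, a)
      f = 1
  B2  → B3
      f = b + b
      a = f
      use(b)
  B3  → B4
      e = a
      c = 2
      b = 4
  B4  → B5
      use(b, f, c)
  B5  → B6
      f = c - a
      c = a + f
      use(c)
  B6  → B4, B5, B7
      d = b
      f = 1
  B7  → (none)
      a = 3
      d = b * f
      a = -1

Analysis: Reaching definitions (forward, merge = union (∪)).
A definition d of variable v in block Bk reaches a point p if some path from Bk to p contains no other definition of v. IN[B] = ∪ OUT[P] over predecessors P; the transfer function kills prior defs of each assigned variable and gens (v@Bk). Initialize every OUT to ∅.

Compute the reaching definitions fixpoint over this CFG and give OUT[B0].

Fixpoint table:
  B0: | IN={} | OUT={b@B0}
  B1: | IN={b@B0} | OUT={a@B1, b@B0, f@B1}
  B2: | IN={a@B1, b@B0, f@B1} | OUT={a@B2, b@B0, f@B2}
  B3: | IN={a@B2, b@B0, f@B2} | OUT={a@B2, b@B3, c@B3, e@B3, f@B2}
  B4: | IN={a@B1, a@B2, b@B0, b@B3, c@B3, c@B5, d@B6, e@B3, f@B1, f@B2, f@B6} | OUT={a@B1, a@B2, b@B0, b@B3, c@B3, c@B5, d@B6, e@B3, f@B1, f@B2, f@B6}
  B5: | IN={a@B1, a@B2, b@B0, b@B3, c@B3, c@B5, d@B6, e@B3, f@B1, f@B2, f@B6} | OUT={a@B1, a@B2, b@B0, b@B3, c@B5, d@B6, e@B3, f@B5}
  B6: | IN={a@B1, a@B2, b@B0, b@B3, c@B5, d@B6, e@B3, f@B5} | OUT={a@B1, a@B2, b@B0, b@B3, c@B5, d@B6, e@B3, f@B6}
  B7: | IN={a@B1, a@B2, b@B0, b@B3, c@B5, d@B6, e@B3, f@B6} | OUT={a@B7, b@B0, b@B3, c@B5, d@B7, e@B3, f@B6}

B0 is the boundary node: IN[B0] = {}
Applying B0's transfer function to that IN value gives OUT[B0] (row B0 above).

Answer: {b@B0}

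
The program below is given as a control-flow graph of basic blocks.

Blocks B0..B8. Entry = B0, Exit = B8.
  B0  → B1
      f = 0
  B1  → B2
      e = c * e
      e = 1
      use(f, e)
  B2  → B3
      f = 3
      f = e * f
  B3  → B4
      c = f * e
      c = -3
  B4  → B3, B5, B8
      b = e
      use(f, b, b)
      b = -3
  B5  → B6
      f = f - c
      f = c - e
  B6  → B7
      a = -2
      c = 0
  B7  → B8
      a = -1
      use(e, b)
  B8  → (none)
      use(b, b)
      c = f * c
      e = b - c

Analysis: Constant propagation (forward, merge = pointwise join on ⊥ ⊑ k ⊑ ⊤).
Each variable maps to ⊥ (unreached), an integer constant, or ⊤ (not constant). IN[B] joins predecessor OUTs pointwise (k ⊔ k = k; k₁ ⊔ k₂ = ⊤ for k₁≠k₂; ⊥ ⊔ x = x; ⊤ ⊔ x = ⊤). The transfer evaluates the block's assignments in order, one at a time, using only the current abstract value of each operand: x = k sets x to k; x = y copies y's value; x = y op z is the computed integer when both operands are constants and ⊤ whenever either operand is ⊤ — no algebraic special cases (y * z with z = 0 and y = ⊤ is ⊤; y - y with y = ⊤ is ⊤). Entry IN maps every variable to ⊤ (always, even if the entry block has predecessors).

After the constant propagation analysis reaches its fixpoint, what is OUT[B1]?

Converged values:
  B0: | IN=(all ⊤) | OUT={f:0; rest ⊤}
  B1: | IN={f:0; rest ⊤} | OUT={e:1, f:0; rest ⊤}
  B2: | IN={e:1, f:0; rest ⊤} | OUT={e:1, f:3; rest ⊤}
  B3: | IN={e:1, f:3; rest ⊤} | OUT={c:-3, e:1, f:3; rest ⊤}
  B4: | IN={c:-3, e:1, f:3; rest ⊤} | OUT={b:-3, c:-3, e:1, f:3; rest ⊤}
  B5: | IN={b:-3, c:-3, e:1, f:3; rest ⊤} | OUT={b:-3, c:-3, e:1, f:-4; rest ⊤}
  B6: | IN={b:-3, c:-3, e:1, f:-4; rest ⊤} | OUT={a:-2, b:-3, c:0, e:1, f:-4; rest ⊤}
  B7: | IN={a:-2, b:-3, c:0, e:1, f:-4; rest ⊤} | OUT={a:-1, b:-3, c:0, e:1, f:-4; rest ⊤}
  B8: | IN={b:-3, e:1; rest ⊤} | OUT={b:-3; rest ⊤}

Merge at B1: IN[B1] = OUT[B0] = {a: ⊤, b: ⊤, c: ⊤, d: ⊤, e: ⊤, f: 0}
Applying B1's transfer function to that IN value gives OUT[B1] (row B1 above).

Answer: {a: ⊤, b: ⊤, c: ⊤, d: ⊤, e: 1, f: 0}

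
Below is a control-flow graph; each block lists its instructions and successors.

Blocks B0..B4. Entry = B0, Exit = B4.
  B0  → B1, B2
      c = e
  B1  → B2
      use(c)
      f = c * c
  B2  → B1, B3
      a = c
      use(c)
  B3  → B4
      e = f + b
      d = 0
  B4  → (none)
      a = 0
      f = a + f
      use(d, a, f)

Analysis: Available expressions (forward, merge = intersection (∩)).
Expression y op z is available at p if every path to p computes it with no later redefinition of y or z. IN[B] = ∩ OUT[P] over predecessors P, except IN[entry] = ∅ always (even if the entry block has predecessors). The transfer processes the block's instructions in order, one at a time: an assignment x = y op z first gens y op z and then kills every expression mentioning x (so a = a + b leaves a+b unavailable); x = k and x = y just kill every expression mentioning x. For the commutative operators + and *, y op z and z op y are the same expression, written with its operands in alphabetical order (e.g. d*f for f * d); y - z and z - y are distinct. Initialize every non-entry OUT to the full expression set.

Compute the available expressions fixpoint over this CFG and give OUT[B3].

Answer: {b+f}

Working:
Converged values:
  B0:   IN={}   OUT={}
  B1:   IN={}   OUT={c*c}
  B2:   IN={}   OUT={}
  B3:   IN={}   OUT={b+f}
  B4:   IN={b+f}   OUT={}

Merge at B3: IN[B3] = OUT[B2] = {}
Applying B3's transfer function to that IN value gives OUT[B3] (row B3 above).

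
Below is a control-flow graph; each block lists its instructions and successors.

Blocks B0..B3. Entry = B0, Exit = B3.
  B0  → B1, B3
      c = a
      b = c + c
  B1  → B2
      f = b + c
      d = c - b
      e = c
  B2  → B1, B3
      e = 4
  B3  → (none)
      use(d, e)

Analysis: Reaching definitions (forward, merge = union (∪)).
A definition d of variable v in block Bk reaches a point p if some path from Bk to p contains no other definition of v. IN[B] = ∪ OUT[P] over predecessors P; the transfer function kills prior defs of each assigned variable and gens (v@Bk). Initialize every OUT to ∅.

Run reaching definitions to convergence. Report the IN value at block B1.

Answer: {b@B0, c@B0, d@B1, e@B2, f@B1}

Derivation:
Converged values:
  B0: | IN={} | OUT={b@B0, c@B0}
  B1: | IN={b@B0, c@B0, d@B1, e@B2, f@B1} | OUT={b@B0, c@B0, d@B1, e@B1, f@B1}
  B2: | IN={b@B0, c@B0, d@B1, e@B1, f@B1} | OUT={b@B0, c@B0, d@B1, e@B2, f@B1}
  B3: | IN={b@B0, c@B0, d@B1, e@B2, f@B1} | OUT={b@B0, c@B0, d@B1, e@B2, f@B1}

Merge at B1: IN[B1] = OUT[B0] ⊔ OUT[B2] = {b@B0, c@B0, d@B1, e@B2, f@B1}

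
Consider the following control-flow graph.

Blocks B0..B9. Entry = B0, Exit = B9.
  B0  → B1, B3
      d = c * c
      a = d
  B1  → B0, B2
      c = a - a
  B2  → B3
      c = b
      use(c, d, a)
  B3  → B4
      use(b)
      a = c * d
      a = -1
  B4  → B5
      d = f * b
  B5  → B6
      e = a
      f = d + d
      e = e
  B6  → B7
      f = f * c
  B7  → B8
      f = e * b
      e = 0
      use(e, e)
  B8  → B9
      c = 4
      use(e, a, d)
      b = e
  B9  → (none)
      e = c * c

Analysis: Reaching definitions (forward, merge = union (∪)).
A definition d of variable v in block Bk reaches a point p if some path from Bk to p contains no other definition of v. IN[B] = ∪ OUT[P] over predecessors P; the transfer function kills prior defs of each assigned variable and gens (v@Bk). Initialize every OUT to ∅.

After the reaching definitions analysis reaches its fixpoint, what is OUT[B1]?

Converged values:
  B0: | IN={a@B0, c@B1, d@B0} | OUT={a@B0, c@B1, d@B0}
  B1: | IN={a@B0, c@B1, d@B0} | OUT={a@B0, c@B1, d@B0}
  B2: | IN={a@B0, c@B1, d@B0} | OUT={a@B0, c@B2, d@B0}
  B3: | IN={a@B0, c@B1, c@B2, d@B0} | OUT={a@B3, c@B1, c@B2, d@B0}
  B4: | IN={a@B3, c@B1, c@B2, d@B0} | OUT={a@B3, c@B1, c@B2, d@B4}
  B5: | IN={a@B3, c@B1, c@B2, d@B4} | OUT={a@B3, c@B1, c@B2, d@B4, e@B5, f@B5}
  B6: | IN={a@B3, c@B1, c@B2, d@B4, e@B5, f@B5} | OUT={a@B3, c@B1, c@B2, d@B4, e@B5, f@B6}
  B7: | IN={a@B3, c@B1, c@B2, d@B4, e@B5, f@B6} | OUT={a@B3, c@B1, c@B2, d@B4, e@B7, f@B7}
  B8: | IN={a@B3, c@B1, c@B2, d@B4, e@B7, f@B7} | OUT={a@B3, b@B8, c@B8, d@B4, e@B7, f@B7}
  B9: | IN={a@B3, b@B8, c@B8, d@B4, e@B7, f@B7} | OUT={a@B3, b@B8, c@B8, d@B4, e@B9, f@B7}

Merge at B1: IN[B1] = OUT[B0] = {a@B0, c@B1, d@B0}
Applying B1's transfer function to that IN value gives OUT[B1] (row B1 above).

Answer: {a@B0, c@B1, d@B0}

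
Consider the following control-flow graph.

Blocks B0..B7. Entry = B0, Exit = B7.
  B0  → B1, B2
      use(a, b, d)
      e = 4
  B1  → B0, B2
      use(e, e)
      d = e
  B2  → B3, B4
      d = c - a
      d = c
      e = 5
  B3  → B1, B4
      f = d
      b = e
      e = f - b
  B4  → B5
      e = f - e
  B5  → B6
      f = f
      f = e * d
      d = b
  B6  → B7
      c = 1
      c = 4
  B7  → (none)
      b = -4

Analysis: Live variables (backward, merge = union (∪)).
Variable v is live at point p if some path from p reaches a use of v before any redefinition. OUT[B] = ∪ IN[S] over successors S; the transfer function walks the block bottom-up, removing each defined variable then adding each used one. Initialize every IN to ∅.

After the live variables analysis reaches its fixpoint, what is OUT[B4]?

Answer: {b, d, e, f}

Trace:
Converged values:
  B0:  IN={a, b, c, d, f}  OUT={a, b, c, e, f}
  B1:  IN={a, b, c, e, f}  OUT={a, b, c, d, f}
  B2:  IN={a, b, c, f}  OUT={a, b, c, d, e, f}
  B3:  IN={a, c, d, e}  OUT={a, b, c, d, e, f}
  B4:  IN={b, d, e, f}  OUT={b, d, e, f}
  B5:  IN={b, d, e, f}  OUT={}
  B6:  IN={}  OUT={}
  B7:  IN={}  OUT={}

Merge at B4: OUT[B4] = IN[B5] = {b, d, e, f}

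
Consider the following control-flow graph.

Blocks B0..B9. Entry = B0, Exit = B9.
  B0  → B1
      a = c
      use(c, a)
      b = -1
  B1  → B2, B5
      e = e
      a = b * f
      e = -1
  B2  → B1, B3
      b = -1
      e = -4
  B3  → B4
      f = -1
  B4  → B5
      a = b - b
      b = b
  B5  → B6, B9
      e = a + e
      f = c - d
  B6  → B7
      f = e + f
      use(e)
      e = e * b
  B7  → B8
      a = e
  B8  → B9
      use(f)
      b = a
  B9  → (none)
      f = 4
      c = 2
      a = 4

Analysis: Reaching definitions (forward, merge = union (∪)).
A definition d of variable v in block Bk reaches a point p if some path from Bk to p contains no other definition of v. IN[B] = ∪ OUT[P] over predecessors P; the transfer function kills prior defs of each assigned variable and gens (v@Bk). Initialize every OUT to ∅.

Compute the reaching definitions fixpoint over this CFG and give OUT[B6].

Fixpoint table:
  B0:   IN={}   OUT={a@B0, b@B0}
  B1:   IN={a@B0, a@B1, b@B0, b@B2, e@B2}   OUT={a@B1, b@B0, b@B2, e@B1}
  B2:   IN={a@B1, b@B0, b@B2, e@B1}   OUT={a@B1, b@B2, e@B2}
  B3:   IN={a@B1, b@B2, e@B2}   OUT={a@B1, b@B2, e@B2, f@B3}
  B4:   IN={a@B1, b@B2, e@B2, f@B3}   OUT={a@B4, b@B4, e@B2, f@B3}
  B5:   IN={a@B1, a@B4, b@B0, b@B2, b@B4, e@B1, e@B2, f@B3}   OUT={a@B1, a@B4, b@B0, b@B2, b@B4, e@B5, f@B5}
  B6:   IN={a@B1, a@B4, b@B0, b@B2, b@B4, e@B5, f@B5}   OUT={a@B1, a@B4, b@B0, b@B2, b@B4, e@B6, f@B6}
  B7:   IN={a@B1, a@B4, b@B0, b@B2, b@B4, e@B6, f@B6}   OUT={a@B7, b@B0, b@B2, b@B4, e@B6, f@B6}
  B8:   IN={a@B7, b@B0, b@B2, b@B4, e@B6, f@B6}   OUT={a@B7, b@B8, e@B6, f@B6}
  B9:   IN={a@B1, a@B4, a@B7, b@B0, b@B2, b@B4, b@B8, e@B5, e@B6, f@B5, f@B6}   OUT={a@B9, b@B0, b@B2, b@B4, b@B8, c@B9, e@B5, e@B6, f@B9}

Merge at B6: IN[B6] = OUT[B5] = {a@B1, a@B4, b@B0, b@B2, b@B4, e@B5, f@B5}
Applying B6's transfer function to that IN value gives OUT[B6] (row B6 above).

Answer: {a@B1, a@B4, b@B0, b@B2, b@B4, e@B6, f@B6}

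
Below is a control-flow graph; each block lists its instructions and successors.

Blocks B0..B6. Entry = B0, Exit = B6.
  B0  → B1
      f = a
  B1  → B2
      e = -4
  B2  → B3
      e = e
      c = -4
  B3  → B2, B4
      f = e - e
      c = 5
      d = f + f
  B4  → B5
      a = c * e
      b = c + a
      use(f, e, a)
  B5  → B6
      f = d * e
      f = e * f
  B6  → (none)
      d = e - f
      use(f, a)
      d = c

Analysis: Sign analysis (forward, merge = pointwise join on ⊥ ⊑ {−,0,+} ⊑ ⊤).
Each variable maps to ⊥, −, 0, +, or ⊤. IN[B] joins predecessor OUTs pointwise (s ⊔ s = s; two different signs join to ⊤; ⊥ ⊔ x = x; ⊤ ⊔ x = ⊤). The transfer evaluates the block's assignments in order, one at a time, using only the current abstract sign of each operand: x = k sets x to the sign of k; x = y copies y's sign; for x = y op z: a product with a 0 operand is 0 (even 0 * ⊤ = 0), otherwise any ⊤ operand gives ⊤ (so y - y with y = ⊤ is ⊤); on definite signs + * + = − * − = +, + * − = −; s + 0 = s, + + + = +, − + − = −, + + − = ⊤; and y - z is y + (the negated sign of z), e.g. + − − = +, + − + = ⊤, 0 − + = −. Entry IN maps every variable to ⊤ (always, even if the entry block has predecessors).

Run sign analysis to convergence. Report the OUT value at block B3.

Answer: {a: ⊤, b: ⊤, c: +, d: ⊤, e: -, f: ⊤}

Working:
Fixpoint table:
  B0: | IN=(all ⊤) | OUT=(all ⊤)
  B1: | IN=(all ⊤) | OUT={e:-; rest ⊤}
  B2: | IN={e:-; rest ⊤} | OUT={c:-, e:-; rest ⊤}
  B3: | IN={c:-, e:-; rest ⊤} | OUT={c:+, e:-; rest ⊤}
  B4: | IN={c:+, e:-; rest ⊤} | OUT={a:-, c:+, e:-; rest ⊤}
  B5: | IN={a:-, c:+, e:-; rest ⊤} | OUT={a:-, c:+, e:-; rest ⊤}
  B6: | IN={a:-, c:+, e:-; rest ⊤} | OUT={a:-, c:+, d:+, e:-; rest ⊤}

Merge at B3: IN[B3] = OUT[B2] = {a: ⊤, b: ⊤, c: -, d: ⊤, e: -, f: ⊤}
Applying B3's transfer function to that IN value gives OUT[B3] (row B3 above).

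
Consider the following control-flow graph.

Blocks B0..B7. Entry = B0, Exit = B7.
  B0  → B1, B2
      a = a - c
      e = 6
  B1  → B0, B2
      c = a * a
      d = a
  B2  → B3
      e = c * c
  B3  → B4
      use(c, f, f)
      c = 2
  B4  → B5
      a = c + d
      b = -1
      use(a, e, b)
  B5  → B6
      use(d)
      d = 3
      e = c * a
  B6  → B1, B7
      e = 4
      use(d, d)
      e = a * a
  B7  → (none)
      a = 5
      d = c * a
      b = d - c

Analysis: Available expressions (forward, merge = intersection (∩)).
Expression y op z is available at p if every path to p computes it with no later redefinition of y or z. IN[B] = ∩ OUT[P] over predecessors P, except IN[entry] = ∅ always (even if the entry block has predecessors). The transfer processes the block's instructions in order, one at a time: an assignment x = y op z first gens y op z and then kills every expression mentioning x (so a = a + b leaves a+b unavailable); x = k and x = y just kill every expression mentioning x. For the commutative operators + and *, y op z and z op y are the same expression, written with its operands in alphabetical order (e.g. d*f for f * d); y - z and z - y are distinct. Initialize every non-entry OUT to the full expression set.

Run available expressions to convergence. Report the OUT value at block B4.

Answer: {c+d}

Derivation:
Fixpoint table:
  B0:  IN={}  OUT={}
  B1:  IN={}  OUT={a*a}
  B2:  IN={}  OUT={c*c}
  B3:  IN={c*c}  OUT={}
  B4:  IN={}  OUT={c+d}
  B5:  IN={c+d}  OUT={a*c}
  B6:  IN={a*c}  OUT={a*a, a*c}
  B7:  IN={a*a, a*c}  OUT={a*c, d-c}

Merge at B4: IN[B4] = OUT[B3] = {}
Applying B4's transfer function to that IN value gives OUT[B4] (row B4 above).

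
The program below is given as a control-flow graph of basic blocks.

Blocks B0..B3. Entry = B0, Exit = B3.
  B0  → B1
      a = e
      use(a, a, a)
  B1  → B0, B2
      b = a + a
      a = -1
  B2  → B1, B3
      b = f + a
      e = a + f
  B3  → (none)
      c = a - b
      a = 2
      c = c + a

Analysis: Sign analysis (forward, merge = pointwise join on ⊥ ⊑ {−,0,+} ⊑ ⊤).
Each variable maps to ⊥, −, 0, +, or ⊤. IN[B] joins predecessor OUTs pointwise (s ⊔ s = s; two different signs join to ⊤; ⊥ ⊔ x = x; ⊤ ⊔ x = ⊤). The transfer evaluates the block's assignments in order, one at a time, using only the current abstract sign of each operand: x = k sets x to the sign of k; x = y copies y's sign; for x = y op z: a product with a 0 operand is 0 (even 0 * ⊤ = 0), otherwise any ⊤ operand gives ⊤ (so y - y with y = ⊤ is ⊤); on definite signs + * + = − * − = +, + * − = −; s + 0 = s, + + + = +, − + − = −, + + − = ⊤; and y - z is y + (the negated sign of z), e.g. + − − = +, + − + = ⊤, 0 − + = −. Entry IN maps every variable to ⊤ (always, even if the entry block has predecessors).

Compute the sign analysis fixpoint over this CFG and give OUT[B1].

Converged values:
  B0: | IN=(all ⊤) | OUT=(all ⊤)
  B1: | IN=(all ⊤) | OUT={a:-; rest ⊤}
  B2: | IN={a:-; rest ⊤} | OUT={a:-; rest ⊤}
  B3: | IN={a:-; rest ⊤} | OUT={a:+; rest ⊤}

Merge at B1: IN[B1] = OUT[B0] ⊔ OUT[B2] = {a: ⊤, b: ⊤, c: ⊤, d: ⊤, e: ⊤, f: ⊤}
Applying B1's transfer function to that IN value gives OUT[B1] (row B1 above).

Answer: {a: -, b: ⊤, c: ⊤, d: ⊤, e: ⊤, f: ⊤}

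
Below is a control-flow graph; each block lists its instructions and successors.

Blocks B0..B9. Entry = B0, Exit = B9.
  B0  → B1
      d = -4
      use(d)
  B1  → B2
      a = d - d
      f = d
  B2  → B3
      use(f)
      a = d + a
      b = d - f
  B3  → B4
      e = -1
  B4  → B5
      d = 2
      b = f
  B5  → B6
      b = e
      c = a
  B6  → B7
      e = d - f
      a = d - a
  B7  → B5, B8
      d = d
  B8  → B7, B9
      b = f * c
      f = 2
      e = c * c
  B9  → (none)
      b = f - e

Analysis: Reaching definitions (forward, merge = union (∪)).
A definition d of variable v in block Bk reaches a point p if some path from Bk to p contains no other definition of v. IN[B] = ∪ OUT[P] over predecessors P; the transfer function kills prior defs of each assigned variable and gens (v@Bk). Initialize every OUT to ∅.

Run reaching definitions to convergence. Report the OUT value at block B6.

Answer: {a@B6, b@B5, c@B5, d@B4, d@B7, e@B6, f@B1, f@B8}

Working:
Converged values:
  B0: | IN={} | OUT={d@B0}
  B1: | IN={d@B0} | OUT={a@B1, d@B0, f@B1}
  B2: | IN={a@B1, d@B0, f@B1} | OUT={a@B2, b@B2, d@B0, f@B1}
  B3: | IN={a@B2, b@B2, d@B0, f@B1} | OUT={a@B2, b@B2, d@B0, e@B3, f@B1}
  B4: | IN={a@B2, b@B2, d@B0, e@B3, f@B1} | OUT={a@B2, b@B4, d@B4, e@B3, f@B1}
  B5: | IN={a@B2, a@B6, b@B4, b@B5, b@B8, c@B5, d@B4, d@B7, e@B3, e@B6, e@B8, f@B1, f@B8} | OUT={a@B2, a@B6, b@B5, c@B5, d@B4, d@B7, e@B3, e@B6, e@B8, f@B1, f@B8}
  B6: | IN={a@B2, a@B6, b@B5, c@B5, d@B4, d@B7, e@B3, e@B6, e@B8, f@B1, f@B8} | OUT={a@B6, b@B5, c@B5, d@B4, d@B7, e@B6, f@B1, f@B8}
  B7: | IN={a@B6, b@B5, b@B8, c@B5, d@B4, d@B7, e@B6, e@B8, f@B1, f@B8} | OUT={a@B6, b@B5, b@B8, c@B5, d@B7, e@B6, e@B8, f@B1, f@B8}
  B8: | IN={a@B6, b@B5, b@B8, c@B5, d@B7, e@B6, e@B8, f@B1, f@B8} | OUT={a@B6, b@B8, c@B5, d@B7, e@B8, f@B8}
  B9: | IN={a@B6, b@B8, c@B5, d@B7, e@B8, f@B8} | OUT={a@B6, b@B9, c@B5, d@B7, e@B8, f@B8}

Merge at B6: IN[B6] = OUT[B5] = {a@B2, a@B6, b@B5, c@B5, d@B4, d@B7, e@B3, e@B6, e@B8, f@B1, f@B8}
Applying B6's transfer function to that IN value gives OUT[B6] (row B6 above).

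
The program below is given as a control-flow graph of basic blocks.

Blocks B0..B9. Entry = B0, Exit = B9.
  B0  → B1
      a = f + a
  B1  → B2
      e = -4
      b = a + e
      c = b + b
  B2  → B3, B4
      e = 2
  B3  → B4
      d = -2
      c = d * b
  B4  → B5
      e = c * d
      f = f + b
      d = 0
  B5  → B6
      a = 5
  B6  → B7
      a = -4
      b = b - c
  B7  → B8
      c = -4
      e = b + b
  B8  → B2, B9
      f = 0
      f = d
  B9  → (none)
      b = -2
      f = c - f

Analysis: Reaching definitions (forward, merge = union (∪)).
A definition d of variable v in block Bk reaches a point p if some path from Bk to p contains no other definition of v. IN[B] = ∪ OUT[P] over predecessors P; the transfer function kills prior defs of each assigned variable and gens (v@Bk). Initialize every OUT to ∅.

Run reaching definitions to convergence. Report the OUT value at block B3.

Per-block solution:
  B0:  IN={}  OUT={a@B0}
  B1:  IN={a@B0}  OUT={a@B0, b@B1, c@B1, e@B1}
  B2:  IN={a@B0, a@B6, b@B1, b@B6, c@B1, c@B7, d@B4, e@B1, e@B7, f@B8}  OUT={a@B0, a@B6, b@B1, b@B6, c@B1, c@B7, d@B4, e@B2, f@B8}
  B3:  IN={a@B0, a@B6, b@B1, b@B6, c@B1, c@B7, d@B4, e@B2, f@B8}  OUT={a@B0, a@B6, b@B1, b@B6, c@B3, d@B3, e@B2, f@B8}
  B4:  IN={a@B0, a@B6, b@B1, b@B6, c@B1, c@B3, c@B7, d@B3, d@B4, e@B2, f@B8}  OUT={a@B0, a@B6, b@B1, b@B6, c@B1, c@B3, c@B7, d@B4, e@B4, f@B4}
  B5:  IN={a@B0, a@B6, b@B1, b@B6, c@B1, c@B3, c@B7, d@B4, e@B4, f@B4}  OUT={a@B5, b@B1, b@B6, c@B1, c@B3, c@B7, d@B4, e@B4, f@B4}
  B6:  IN={a@B5, b@B1, b@B6, c@B1, c@B3, c@B7, d@B4, e@B4, f@B4}  OUT={a@B6, b@B6, c@B1, c@B3, c@B7, d@B4, e@B4, f@B4}
  B7:  IN={a@B6, b@B6, c@B1, c@B3, c@B7, d@B4, e@B4, f@B4}  OUT={a@B6, b@B6, c@B7, d@B4, e@B7, f@B4}
  B8:  IN={a@B6, b@B6, c@B7, d@B4, e@B7, f@B4}  OUT={a@B6, b@B6, c@B7, d@B4, e@B7, f@B8}
  B9:  IN={a@B6, b@B6, c@B7, d@B4, e@B7, f@B8}  OUT={a@B6, b@B9, c@B7, d@B4, e@B7, f@B9}

Merge at B3: IN[B3] = OUT[B2] = {a@B0, a@B6, b@B1, b@B6, c@B1, c@B7, d@B4, e@B2, f@B8}
Applying B3's transfer function to that IN value gives OUT[B3] (row B3 above).

Answer: {a@B0, a@B6, b@B1, b@B6, c@B3, d@B3, e@B2, f@B8}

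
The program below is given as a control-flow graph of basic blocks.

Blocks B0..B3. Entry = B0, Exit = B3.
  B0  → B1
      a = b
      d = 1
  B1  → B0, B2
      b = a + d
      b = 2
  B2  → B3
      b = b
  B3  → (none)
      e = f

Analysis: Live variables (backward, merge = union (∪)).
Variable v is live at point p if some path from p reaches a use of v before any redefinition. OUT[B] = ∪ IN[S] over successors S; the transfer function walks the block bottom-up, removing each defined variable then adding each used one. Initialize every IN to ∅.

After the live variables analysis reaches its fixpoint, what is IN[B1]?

Converged values:
  B0:   IN={b, f}   OUT={a, d, f}
  B1:   IN={a, d, f}   OUT={b, f}
  B2:   IN={b, f}   OUT={f}
  B3:   IN={f}   OUT={}

Merge at B1: OUT[B1] = IN[B0] ⊔ IN[B2] = {b, f}
Applying B1's transfer function to that OUT value gives IN[B1] (row B1 above).

Answer: {a, d, f}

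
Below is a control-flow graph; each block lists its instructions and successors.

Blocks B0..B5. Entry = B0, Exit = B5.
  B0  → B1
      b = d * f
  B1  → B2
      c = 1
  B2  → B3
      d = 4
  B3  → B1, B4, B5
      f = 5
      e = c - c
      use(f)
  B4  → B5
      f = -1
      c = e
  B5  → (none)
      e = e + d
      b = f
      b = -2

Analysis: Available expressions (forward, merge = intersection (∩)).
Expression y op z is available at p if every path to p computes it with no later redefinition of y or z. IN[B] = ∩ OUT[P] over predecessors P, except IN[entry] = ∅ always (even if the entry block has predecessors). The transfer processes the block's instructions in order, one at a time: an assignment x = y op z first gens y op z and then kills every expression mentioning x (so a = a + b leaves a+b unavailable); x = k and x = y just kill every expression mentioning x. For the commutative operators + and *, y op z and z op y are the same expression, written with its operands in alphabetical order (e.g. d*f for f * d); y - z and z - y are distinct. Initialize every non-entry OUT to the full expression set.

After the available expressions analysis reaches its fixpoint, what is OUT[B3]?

Converged values:
  B0: | IN={} | OUT={d*f}
  B1: | IN={} | OUT={}
  B2: | IN={} | OUT={}
  B3: | IN={} | OUT={c-c}
  B4: | IN={c-c} | OUT={}
  B5: | IN={} | OUT={}

Merge at B3: IN[B3] = OUT[B2] = {}
Applying B3's transfer function to that IN value gives OUT[B3] (row B3 above).

Answer: {c-c}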